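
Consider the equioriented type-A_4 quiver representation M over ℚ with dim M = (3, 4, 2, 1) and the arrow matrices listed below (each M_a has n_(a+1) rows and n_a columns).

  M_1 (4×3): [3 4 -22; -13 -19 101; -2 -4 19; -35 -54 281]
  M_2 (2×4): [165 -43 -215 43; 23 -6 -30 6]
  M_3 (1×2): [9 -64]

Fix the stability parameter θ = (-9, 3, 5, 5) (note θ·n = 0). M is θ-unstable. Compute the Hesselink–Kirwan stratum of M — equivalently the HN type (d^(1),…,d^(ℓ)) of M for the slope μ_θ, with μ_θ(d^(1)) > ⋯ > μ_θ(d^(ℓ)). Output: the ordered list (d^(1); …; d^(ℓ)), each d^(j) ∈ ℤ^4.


Interval decomposition of M: I[1,2], I[1,3], I[1,4], I[2,2].
HN type (ℓ=3): μ^(1)=5; μ^(2)=3; μ^(3)=-9

((0, 0, 2, 1); (0, 4, 0, 0); (3, 0, 0, 0))


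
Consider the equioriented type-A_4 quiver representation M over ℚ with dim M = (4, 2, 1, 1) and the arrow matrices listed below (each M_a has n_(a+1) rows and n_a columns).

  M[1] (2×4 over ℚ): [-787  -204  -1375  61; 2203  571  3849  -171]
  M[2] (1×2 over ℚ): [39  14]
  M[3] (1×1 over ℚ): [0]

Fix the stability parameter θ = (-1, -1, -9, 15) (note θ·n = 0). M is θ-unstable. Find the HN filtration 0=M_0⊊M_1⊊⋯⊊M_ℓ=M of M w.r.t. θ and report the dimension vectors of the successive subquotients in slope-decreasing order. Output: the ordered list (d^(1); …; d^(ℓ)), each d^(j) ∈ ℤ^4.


Via rank(M_{q-1}∘⋯∘M_p): M ≅ I[1,1]^2, I[1,2], I[1,3], I[4,4].
μ_θ-semistable layers: μ^(1)=15; μ^(2)=-1; μ^(3)=-11/3

((0, 0, 0, 1); (3, 1, 0, 0); (1, 1, 1, 0))


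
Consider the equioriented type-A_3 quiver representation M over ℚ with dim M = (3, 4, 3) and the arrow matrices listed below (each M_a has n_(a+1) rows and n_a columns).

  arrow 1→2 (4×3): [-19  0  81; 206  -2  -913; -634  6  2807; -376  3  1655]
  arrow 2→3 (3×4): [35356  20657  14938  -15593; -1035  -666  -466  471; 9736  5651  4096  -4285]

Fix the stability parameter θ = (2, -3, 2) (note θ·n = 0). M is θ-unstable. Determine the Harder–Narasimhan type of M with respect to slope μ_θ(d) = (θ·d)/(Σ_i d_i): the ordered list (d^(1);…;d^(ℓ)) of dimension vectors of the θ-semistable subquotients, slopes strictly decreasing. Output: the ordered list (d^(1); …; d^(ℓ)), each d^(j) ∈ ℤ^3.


Via rank(M_{q-1}∘⋯∘M_p): M ≅ I[1,2], I[1,3]^2, I[2,3].
μ_θ-semistable layers: μ^(1)=2; μ^(2)=-1/2; μ^(3)=-3

((0, 0, 3); (3, 3, 0); (0, 1, 0))


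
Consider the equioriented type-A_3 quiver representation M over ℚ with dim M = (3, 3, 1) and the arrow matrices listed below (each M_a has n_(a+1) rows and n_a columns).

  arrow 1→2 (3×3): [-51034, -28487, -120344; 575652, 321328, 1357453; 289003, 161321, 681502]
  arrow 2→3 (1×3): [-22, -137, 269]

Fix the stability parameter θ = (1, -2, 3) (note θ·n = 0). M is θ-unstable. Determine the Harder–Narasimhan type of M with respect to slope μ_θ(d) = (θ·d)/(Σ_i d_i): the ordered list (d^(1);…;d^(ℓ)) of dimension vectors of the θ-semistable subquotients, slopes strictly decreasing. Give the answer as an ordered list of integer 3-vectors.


Barcode: M ≅ I[1,2]^2, I[1,3]. HN layers by μ_θ (2 steps, strictly decreasing):
  μ^(1)=3; μ^(2)=-1/2

((0, 0, 1); (3, 3, 0))


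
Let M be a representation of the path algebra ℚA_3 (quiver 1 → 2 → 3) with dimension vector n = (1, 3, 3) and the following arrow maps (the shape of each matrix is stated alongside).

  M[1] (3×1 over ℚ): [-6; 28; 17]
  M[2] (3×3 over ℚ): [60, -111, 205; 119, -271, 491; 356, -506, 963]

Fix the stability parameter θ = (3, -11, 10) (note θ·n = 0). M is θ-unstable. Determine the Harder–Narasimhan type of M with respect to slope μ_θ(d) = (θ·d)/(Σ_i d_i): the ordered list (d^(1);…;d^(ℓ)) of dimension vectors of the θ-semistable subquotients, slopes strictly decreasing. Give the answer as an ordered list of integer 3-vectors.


Via rank(M_{q-1}∘⋯∘M_p): M ≅ I[1,3], I[2,3]^2.
μ_θ-semistable layers: μ^(1)=10; μ^(2)=-4; μ^(3)=-11

((0, 0, 3); (1, 1, 0); (0, 2, 0))


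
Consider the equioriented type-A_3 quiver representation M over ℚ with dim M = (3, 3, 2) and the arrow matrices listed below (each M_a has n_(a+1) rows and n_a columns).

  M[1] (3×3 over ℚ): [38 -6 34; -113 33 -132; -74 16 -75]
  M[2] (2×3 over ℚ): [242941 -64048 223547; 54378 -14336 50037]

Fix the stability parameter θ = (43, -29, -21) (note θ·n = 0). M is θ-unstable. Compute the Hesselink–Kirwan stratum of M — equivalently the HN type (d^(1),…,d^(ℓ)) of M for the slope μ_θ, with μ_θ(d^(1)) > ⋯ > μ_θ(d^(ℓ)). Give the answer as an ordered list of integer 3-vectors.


Interval decomposition of M: I[1,2], I[1,3]^2.
HN type (ℓ=2): μ^(1)=7; μ^(2)=-7/3

((1, 1, 0); (2, 2, 2))


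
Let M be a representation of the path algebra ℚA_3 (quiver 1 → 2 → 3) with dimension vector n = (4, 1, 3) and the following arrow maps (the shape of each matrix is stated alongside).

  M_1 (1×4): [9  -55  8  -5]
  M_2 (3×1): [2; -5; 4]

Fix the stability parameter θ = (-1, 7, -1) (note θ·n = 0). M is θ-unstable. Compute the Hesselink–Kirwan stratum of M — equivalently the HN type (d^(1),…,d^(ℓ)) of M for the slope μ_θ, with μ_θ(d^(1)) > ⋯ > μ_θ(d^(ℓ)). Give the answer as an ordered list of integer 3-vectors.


Interval decomposition of M: I[1,1]^3, I[1,3], I[3,3]^2.
HN type (ℓ=2): μ^(1)=3; μ^(2)=-1

((0, 1, 1); (4, 0, 2))


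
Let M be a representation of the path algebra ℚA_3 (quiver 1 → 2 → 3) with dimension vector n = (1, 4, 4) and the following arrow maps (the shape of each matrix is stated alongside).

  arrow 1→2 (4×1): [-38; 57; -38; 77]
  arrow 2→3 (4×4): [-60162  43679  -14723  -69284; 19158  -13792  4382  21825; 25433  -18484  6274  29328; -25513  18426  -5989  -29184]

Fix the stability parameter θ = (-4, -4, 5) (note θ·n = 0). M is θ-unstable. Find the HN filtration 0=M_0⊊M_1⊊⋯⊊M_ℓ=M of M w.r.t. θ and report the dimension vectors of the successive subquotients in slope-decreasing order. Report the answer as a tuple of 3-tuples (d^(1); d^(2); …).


Barcode: M ≅ I[1,3], I[2,3]^3. HN layers by μ_θ (2 steps, strictly decreasing):
  μ^(1)=5; μ^(2)=-4

((0, 0, 4); (1, 4, 0))


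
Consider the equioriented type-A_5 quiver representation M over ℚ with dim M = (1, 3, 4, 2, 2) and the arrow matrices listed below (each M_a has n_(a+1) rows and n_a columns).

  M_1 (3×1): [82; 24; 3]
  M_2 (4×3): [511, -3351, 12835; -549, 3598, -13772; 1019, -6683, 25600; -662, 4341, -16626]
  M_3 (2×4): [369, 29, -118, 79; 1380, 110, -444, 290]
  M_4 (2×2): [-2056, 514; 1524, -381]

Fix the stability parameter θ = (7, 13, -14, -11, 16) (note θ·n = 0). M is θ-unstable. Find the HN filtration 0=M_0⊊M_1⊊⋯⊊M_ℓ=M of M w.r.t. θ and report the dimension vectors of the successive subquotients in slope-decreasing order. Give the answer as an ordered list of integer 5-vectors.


Via rank(M_{q-1}∘⋯∘M_p): M ≅ I[1,4], I[2,3], I[2,5], I[3,3], I[5,5].
μ_θ-semistable layers: μ^(1)=16; μ^(2)=-1/2; μ^(3)=-5/4; μ^(4)=-4; μ^(5)=-14

((0, 0, 0, 0, 2); (0, 1, 1, 0, 0); (1, 1, 1, 1, 0); (0, 1, 1, 1, 0); (0, 0, 1, 0, 0))


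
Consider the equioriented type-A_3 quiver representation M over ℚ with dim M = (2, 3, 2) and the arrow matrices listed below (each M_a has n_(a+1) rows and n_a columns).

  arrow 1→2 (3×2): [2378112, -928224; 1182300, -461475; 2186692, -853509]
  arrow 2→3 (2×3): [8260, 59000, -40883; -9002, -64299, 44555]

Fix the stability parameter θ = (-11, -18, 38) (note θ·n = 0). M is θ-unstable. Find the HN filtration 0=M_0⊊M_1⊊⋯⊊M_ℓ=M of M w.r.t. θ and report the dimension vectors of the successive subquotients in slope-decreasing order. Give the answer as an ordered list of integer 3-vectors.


Barcode: M ≅ I[1,1], I[1,3], I[2,2], I[2,3]. HN layers by μ_θ (4 steps, strictly decreasing):
  μ^(1)=38; μ^(2)=-11; μ^(3)=-29/2; μ^(4)=-18

((0, 0, 2); (1, 0, 0); (1, 1, 0); (0, 2, 0))


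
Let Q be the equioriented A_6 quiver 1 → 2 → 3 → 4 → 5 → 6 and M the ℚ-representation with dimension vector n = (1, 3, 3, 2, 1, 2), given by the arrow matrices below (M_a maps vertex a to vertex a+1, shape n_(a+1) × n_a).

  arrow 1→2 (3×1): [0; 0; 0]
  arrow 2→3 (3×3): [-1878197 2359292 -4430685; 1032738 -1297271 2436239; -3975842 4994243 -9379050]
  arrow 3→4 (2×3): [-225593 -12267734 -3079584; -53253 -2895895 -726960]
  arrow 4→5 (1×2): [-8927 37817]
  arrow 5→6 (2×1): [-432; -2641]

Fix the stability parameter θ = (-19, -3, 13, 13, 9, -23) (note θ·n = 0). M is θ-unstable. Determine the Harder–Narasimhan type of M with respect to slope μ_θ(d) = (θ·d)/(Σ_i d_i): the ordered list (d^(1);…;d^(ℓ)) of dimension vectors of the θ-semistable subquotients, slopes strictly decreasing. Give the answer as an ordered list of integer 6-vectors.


Via rank(M_{q-1}∘⋯∘M_p): M ≅ I[1,1], I[2,3], I[2,4], I[2,6], I[6,6].
μ_θ-semistable layers: μ^(1)=13; μ^(2)=3; μ^(3)=-3; μ^(4)=-19; μ^(5)=-23

((0, 0, 2, 1, 0, 0); (0, 0, 1, 1, 1, 1); (0, 3, 0, 0, 0, 0); (1, 0, 0, 0, 0, 0); (0, 0, 0, 0, 0, 1))


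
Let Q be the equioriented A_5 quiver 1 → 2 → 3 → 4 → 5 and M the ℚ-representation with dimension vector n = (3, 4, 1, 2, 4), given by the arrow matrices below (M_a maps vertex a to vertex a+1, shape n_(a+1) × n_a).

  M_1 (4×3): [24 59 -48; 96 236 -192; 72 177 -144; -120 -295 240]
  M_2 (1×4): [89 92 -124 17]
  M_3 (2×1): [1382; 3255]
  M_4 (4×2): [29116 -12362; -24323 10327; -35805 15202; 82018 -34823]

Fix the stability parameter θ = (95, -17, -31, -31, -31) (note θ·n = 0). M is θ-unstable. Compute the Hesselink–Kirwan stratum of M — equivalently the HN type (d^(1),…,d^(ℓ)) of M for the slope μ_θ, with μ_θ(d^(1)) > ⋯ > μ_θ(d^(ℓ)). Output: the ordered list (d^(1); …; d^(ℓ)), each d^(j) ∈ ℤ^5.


Via rank(M_{q-1}∘⋯∘M_p): M ≅ I[1,1]^2, I[1,2], I[2,2]^2, I[2,5], I[4,5], I[5,5]^2.
μ_θ-semistable layers: μ^(1)=95; μ^(2)=39; μ^(3)=-17; μ^(4)=-55/2; μ^(5)=-31

((2, 0, 0, 0, 0); (1, 1, 0, 0, 0); (0, 2, 0, 0, 0); (0, 1, 1, 1, 1); (0, 0, 0, 1, 3))


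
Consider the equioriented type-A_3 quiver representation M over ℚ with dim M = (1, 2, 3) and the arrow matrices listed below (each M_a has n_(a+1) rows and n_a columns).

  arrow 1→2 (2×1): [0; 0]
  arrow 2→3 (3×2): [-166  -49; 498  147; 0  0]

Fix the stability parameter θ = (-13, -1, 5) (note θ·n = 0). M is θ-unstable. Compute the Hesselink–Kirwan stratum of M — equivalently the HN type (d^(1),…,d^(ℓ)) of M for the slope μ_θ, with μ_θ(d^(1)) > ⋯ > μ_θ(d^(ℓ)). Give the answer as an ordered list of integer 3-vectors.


Via rank(M_{q-1}∘⋯∘M_p): M ≅ I[1,1], I[2,2], I[2,3], I[3,3]^2.
μ_θ-semistable layers: μ^(1)=5; μ^(2)=-1; μ^(3)=-13

((0, 0, 3); (0, 2, 0); (1, 0, 0))


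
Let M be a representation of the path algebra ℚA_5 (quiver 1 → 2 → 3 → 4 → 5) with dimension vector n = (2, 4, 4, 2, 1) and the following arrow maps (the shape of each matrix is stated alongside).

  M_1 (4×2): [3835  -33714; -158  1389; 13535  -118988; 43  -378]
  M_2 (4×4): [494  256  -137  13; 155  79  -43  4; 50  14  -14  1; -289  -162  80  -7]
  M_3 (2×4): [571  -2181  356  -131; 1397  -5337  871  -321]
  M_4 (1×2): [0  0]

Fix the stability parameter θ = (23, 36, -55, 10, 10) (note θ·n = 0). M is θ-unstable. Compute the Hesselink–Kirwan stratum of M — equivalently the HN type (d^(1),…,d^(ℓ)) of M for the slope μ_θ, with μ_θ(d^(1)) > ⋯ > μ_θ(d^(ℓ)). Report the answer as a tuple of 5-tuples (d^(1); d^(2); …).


Barcode: M ≅ I[1,4]^2, I[2,3]^2, I[5,5]. HN layers by μ_θ (3 steps, strictly decreasing):
  μ^(1)=10; μ^(2)=4/3; μ^(3)=-19/2

((0, 0, 0, 2, 1); (2, 2, 2, 0, 0); (0, 2, 2, 0, 0))


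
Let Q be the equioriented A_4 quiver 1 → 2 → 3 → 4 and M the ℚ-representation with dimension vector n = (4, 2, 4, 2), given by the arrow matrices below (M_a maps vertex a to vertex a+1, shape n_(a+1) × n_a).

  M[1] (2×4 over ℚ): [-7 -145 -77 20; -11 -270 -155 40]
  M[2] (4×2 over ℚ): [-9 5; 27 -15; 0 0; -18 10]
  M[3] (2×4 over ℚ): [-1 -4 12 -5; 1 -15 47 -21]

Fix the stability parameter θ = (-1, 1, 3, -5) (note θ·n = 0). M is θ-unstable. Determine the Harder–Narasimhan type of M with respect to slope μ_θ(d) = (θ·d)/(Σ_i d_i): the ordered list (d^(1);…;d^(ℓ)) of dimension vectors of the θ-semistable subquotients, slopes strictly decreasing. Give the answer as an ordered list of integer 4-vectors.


Via rank(M_{q-1}∘⋯∘M_p): M ≅ I[1,1]^2, I[1,2], I[1,4], I[3,3]^2, I[3,4].
μ_θ-semistable layers: μ^(1)=3; μ^(2)=1; μ^(3)=-1/3; μ^(4)=-1

((0, 0, 2, 0); (0, 1, 0, 0); (0, 1, 1, 1); (4, 0, 1, 1))


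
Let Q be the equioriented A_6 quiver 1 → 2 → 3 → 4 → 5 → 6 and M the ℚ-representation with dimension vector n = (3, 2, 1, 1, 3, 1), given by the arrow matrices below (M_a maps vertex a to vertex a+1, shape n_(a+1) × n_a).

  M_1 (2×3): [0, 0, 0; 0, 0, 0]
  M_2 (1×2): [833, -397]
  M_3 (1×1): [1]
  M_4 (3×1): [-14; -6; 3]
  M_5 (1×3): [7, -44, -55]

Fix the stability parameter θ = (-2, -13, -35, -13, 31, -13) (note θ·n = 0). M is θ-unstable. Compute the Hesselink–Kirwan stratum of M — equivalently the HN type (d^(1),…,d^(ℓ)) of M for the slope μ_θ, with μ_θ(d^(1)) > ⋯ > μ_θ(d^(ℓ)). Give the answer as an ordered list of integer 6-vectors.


Via rank(M_{q-1}∘⋯∘M_p): M ≅ I[1,1]^3, I[2,2], I[2,6], I[5,5]^2.
μ_θ-semistable layers: μ^(1)=31; μ^(2)=9; μ^(3)=-2; μ^(4)=-13; μ^(5)=-24

((0, 0, 0, 0, 2, 0); (0, 0, 0, 0, 1, 1); (3, 0, 0, 0, 0, 0); (0, 1, 0, 1, 0, 0); (0, 1, 1, 0, 0, 0))


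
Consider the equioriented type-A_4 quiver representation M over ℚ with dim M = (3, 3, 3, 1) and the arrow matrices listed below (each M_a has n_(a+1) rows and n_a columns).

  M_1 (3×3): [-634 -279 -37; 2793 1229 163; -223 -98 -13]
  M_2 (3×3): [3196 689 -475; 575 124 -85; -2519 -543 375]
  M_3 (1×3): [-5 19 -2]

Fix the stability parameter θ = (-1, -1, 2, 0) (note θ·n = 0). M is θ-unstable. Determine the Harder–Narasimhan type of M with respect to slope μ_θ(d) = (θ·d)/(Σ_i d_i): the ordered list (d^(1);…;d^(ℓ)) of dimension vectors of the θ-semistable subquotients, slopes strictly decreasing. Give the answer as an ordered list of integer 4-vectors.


Via rank(M_{q-1}∘⋯∘M_p): M ≅ I[1,3]^2, I[1,4].
μ_θ-semistable layers: μ^(1)=2; μ^(2)=1; μ^(3)=-1

((0, 0, 2, 0); (0, 0, 1, 1); (3, 3, 0, 0))


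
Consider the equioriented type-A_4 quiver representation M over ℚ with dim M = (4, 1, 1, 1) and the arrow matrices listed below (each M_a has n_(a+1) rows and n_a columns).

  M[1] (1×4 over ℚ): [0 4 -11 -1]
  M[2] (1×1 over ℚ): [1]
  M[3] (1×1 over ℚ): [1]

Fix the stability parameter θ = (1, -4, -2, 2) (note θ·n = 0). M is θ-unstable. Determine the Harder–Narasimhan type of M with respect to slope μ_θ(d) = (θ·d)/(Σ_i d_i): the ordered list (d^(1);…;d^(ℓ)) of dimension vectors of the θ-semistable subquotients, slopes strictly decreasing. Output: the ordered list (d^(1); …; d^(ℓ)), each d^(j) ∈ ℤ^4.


Barcode: M ≅ I[1,1]^3, I[1,4]. HN layers by μ_θ (3 steps, strictly decreasing):
  μ^(1)=2; μ^(2)=1; μ^(3)=-5/3

((0, 0, 0, 1); (3, 0, 0, 0); (1, 1, 1, 0))


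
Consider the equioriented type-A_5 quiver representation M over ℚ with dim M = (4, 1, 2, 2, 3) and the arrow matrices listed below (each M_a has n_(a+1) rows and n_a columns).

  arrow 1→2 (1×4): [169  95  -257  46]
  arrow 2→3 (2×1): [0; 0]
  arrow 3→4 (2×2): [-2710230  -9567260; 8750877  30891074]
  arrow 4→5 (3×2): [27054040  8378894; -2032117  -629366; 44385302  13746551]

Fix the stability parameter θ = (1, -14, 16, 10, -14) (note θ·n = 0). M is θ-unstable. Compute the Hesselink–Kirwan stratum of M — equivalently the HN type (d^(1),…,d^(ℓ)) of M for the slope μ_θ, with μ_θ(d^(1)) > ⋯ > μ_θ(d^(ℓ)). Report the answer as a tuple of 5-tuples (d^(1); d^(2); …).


Barcode: M ≅ I[1,1]^3, I[1,2], I[3,3], I[3,5], I[4,5], I[5,5]. HN layers by μ_θ (6 steps, strictly decreasing):
  μ^(1)=16; μ^(2)=4; μ^(3)=1; μ^(4)=-2; μ^(5)=-13/2; μ^(6)=-14

((0, 0, 1, 0, 0); (0, 0, 1, 1, 1); (3, 0, 0, 0, 0); (0, 0, 0, 1, 1); (1, 1, 0, 0, 0); (0, 0, 0, 0, 1))


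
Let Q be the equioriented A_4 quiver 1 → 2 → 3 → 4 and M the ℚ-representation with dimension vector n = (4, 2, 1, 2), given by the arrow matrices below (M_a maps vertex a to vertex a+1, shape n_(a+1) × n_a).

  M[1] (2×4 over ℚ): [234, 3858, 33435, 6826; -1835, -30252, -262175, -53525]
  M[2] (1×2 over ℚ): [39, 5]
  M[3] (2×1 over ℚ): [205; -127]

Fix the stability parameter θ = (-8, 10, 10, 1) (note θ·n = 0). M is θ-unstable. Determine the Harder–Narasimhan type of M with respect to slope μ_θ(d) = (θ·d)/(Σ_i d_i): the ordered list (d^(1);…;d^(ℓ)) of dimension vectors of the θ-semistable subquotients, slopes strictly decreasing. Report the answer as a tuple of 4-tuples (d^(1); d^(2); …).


Barcode: M ≅ I[1,1]^2, I[1,2], I[1,4], I[4,4]. HN layers by μ_θ (4 steps, strictly decreasing):
  μ^(1)=10; μ^(2)=7; μ^(3)=1; μ^(4)=-8

((0, 1, 0, 0); (0, 1, 1, 1); (0, 0, 0, 1); (4, 0, 0, 0))


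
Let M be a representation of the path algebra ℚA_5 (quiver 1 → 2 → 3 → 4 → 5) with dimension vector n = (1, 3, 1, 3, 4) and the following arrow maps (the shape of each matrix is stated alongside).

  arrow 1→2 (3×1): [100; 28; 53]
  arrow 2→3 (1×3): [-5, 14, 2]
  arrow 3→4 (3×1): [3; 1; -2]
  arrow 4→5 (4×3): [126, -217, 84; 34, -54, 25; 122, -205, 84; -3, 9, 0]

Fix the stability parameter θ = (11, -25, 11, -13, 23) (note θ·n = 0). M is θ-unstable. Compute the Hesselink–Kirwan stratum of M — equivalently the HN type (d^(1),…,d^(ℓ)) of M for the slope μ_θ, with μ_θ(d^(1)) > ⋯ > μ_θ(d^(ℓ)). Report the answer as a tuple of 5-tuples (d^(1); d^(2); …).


Interval decomposition of M: I[1,5], I[2,2]^2, I[4,5]^2, I[5,5].
HN type (ℓ=5): μ^(1)=23; μ^(2)=-1; μ^(3)=-7; μ^(4)=-13; μ^(5)=-25

((0, 0, 0, 0, 4); (0, 0, 1, 1, 0); (1, 1, 0, 0, 0); (0, 0, 0, 2, 0); (0, 2, 0, 0, 0))


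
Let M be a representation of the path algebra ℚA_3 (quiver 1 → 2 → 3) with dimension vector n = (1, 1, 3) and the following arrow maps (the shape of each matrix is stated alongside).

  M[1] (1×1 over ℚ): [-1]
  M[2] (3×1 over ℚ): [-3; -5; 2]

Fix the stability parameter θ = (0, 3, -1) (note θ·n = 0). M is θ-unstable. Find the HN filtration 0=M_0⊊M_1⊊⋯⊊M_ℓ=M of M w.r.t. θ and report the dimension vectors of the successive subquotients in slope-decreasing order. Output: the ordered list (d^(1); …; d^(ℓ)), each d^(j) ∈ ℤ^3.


Via rank(M_{q-1}∘⋯∘M_p): M ≅ I[1,3], I[3,3]^2.
μ_θ-semistable layers: μ^(1)=1; μ^(2)=0; μ^(3)=-1

((0, 1, 1); (1, 0, 0); (0, 0, 2))


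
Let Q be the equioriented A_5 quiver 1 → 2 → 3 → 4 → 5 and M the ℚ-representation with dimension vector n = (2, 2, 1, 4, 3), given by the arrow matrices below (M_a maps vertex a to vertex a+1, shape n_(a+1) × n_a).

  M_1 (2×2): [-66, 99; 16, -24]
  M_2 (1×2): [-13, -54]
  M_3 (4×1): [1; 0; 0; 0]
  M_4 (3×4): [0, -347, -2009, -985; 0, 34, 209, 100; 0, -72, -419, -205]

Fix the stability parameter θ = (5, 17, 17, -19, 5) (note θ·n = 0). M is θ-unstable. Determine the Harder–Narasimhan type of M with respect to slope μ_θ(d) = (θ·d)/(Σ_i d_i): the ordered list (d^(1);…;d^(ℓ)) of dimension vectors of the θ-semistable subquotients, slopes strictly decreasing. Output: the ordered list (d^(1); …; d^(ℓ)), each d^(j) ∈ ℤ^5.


Via rank(M_{q-1}∘⋯∘M_p): M ≅ I[1,1], I[1,4], I[2,2], I[4,5]^3.
μ_θ-semistable layers: μ^(1)=17; μ^(2)=5; μ^(3)=-19

((0, 1, 0, 0, 0); (2, 1, 1, 1, 3); (0, 0, 0, 3, 0))


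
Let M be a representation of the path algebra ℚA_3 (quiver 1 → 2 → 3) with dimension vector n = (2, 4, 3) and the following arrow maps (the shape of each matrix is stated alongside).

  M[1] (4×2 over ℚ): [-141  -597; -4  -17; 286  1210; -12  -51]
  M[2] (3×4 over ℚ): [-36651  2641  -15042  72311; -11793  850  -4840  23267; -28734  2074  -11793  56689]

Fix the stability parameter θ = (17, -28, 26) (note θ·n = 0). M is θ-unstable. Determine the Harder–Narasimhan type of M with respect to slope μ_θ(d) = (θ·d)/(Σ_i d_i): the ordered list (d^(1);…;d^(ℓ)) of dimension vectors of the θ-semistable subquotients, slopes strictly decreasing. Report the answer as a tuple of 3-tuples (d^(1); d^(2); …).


Barcode: M ≅ I[1,3]^2, I[2,2], I[2,3]. HN layers by μ_θ (3 steps, strictly decreasing):
  μ^(1)=26; μ^(2)=-11/2; μ^(3)=-28

((0, 0, 3); (2, 2, 0); (0, 2, 0))


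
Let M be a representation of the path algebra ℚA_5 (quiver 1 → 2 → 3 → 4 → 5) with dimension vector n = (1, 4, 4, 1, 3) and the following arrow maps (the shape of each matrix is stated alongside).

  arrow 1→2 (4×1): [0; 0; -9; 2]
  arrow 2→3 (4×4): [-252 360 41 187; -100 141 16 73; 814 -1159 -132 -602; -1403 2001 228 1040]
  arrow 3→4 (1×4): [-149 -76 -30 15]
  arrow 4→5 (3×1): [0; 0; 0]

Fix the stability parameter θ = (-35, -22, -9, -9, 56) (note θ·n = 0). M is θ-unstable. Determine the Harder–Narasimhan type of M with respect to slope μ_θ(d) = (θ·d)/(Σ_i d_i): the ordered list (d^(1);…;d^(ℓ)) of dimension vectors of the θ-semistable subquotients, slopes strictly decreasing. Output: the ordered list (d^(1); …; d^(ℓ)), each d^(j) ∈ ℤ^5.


Interval decomposition of M: I[1,4], I[2,3]^3, I[5,5]^3.
HN type (ℓ=4): μ^(1)=56; μ^(2)=-9; μ^(3)=-22; μ^(4)=-35

((0, 0, 0, 0, 3); (0, 0, 4, 1, 0); (0, 4, 0, 0, 0); (1, 0, 0, 0, 0))


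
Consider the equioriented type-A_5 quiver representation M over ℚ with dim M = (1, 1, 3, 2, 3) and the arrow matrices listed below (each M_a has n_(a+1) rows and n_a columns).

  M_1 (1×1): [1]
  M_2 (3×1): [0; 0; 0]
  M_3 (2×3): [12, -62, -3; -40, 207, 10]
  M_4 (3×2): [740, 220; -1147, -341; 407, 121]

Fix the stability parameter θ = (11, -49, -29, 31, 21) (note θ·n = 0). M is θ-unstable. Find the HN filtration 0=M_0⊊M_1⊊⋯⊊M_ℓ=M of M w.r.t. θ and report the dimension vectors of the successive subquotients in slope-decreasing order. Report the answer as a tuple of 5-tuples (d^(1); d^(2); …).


Via rank(M_{q-1}∘⋯∘M_p): M ≅ I[1,2], I[3,3], I[3,4], I[3,5], I[5,5]^2.
μ_θ-semistable layers: μ^(1)=31; μ^(2)=26; μ^(3)=21; μ^(4)=-19; μ^(5)=-29

((0, 0, 0, 1, 0); (0, 0, 0, 1, 1); (0, 0, 0, 0, 2); (1, 1, 0, 0, 0); (0, 0, 3, 0, 0))


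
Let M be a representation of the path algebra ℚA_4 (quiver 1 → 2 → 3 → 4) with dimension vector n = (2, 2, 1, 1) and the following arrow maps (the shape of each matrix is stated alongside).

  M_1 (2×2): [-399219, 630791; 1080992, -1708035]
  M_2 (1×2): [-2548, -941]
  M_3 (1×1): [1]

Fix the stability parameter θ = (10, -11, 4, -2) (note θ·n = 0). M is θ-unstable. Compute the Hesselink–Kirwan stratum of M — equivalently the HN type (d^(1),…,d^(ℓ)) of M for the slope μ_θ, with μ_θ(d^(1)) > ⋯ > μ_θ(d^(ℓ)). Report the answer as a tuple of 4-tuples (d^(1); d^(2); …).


Interval decomposition of M: I[1,2], I[1,4].
HN type (ℓ=2): μ^(1)=1; μ^(2)=-1/2

((0, 0, 1, 1); (2, 2, 0, 0))


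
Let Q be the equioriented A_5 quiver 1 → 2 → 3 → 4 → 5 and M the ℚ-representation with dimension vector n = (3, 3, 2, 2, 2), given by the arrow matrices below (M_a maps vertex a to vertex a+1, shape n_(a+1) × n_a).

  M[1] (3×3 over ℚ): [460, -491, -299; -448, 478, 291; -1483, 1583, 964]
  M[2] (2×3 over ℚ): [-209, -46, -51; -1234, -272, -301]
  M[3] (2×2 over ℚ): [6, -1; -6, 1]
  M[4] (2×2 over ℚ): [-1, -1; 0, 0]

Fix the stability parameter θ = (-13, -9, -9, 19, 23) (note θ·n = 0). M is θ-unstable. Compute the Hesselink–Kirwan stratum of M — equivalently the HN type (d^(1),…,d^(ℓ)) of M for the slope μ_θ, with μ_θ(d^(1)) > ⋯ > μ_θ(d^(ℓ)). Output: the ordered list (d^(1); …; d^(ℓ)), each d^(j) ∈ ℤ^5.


Barcode: M ≅ I[1,2], I[1,3], I[1,4], I[4,5], I[5,5]. HN layers by μ_θ (4 steps, strictly decreasing):
  μ^(1)=23; μ^(2)=19; μ^(3)=-9; μ^(4)=-13

((0, 0, 0, 0, 2); (0, 0, 0, 2, 0); (0, 3, 2, 0, 0); (3, 0, 0, 0, 0))


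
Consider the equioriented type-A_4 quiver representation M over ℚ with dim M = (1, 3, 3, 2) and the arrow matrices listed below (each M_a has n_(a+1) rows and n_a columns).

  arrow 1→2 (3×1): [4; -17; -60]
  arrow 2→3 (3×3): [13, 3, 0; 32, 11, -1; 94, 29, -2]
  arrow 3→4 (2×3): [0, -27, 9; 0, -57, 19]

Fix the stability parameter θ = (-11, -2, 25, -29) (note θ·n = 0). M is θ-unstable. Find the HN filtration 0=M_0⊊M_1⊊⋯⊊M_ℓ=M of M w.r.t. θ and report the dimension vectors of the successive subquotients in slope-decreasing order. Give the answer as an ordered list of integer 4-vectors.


Interval decomposition of M: I[1,3], I[2,3], I[2,4], I[4,4].
HN type (ℓ=4): μ^(1)=25; μ^(2)=-2; μ^(3)=-11; μ^(4)=-29

((0, 0, 2, 0); (0, 3, 1, 1); (1, 0, 0, 0); (0, 0, 0, 1))


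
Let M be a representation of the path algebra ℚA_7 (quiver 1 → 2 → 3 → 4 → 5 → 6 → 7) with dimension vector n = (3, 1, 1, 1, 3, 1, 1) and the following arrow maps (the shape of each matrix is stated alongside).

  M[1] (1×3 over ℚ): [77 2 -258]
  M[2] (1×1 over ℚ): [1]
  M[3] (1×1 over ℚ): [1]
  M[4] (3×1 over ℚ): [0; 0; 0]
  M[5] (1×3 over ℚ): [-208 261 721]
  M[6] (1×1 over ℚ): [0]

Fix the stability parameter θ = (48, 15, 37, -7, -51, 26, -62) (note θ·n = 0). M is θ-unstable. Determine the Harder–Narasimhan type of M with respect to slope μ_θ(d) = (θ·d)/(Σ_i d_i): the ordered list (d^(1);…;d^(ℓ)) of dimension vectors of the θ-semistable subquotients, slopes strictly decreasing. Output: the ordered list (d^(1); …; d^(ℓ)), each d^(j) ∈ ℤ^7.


Interval decomposition of M: I[1,1]^2, I[1,4], I[5,5]^2, I[5,6], I[7,7].
HN type (ℓ=5): μ^(1)=48; μ^(2)=26; μ^(3)=93/4; μ^(4)=-51; μ^(5)=-62

((2, 0, 0, 0, 0, 0, 0); (0, 0, 0, 0, 0, 1, 0); (1, 1, 1, 1, 0, 0, 0); (0, 0, 0, 0, 3, 0, 0); (0, 0, 0, 0, 0, 0, 1))


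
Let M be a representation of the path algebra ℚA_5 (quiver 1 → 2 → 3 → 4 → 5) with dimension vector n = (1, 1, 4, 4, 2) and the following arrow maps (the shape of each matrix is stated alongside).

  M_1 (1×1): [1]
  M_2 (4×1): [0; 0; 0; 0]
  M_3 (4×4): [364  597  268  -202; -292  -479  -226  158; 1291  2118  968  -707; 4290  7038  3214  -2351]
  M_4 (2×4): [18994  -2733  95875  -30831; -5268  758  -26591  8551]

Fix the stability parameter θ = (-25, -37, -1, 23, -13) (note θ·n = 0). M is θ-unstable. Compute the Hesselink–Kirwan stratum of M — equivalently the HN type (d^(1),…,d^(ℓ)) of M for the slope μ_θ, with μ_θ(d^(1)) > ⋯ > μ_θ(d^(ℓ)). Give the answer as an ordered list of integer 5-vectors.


Via rank(M_{q-1}∘⋯∘M_p): M ≅ I[1,2], I[3,4]^2, I[3,5]^2.
μ_θ-semistable layers: μ^(1)=23; μ^(2)=5; μ^(3)=-1; μ^(4)=-31

((0, 0, 0, 2, 0); (0, 0, 0, 2, 2); (0, 0, 4, 0, 0); (1, 1, 0, 0, 0))


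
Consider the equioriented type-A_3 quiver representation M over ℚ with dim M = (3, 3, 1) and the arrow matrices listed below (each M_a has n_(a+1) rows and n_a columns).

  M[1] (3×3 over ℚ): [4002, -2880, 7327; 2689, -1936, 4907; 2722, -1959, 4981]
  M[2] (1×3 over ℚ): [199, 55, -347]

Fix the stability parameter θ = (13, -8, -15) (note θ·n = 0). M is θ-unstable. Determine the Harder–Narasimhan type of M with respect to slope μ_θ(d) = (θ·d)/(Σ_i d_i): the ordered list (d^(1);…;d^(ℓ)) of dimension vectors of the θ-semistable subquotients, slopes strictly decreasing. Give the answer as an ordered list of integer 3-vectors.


Via rank(M_{q-1}∘⋯∘M_p): M ≅ I[1,2]^2, I[1,3].
μ_θ-semistable layers: μ^(1)=5/2; μ^(2)=-10/3

((2, 2, 0); (1, 1, 1))


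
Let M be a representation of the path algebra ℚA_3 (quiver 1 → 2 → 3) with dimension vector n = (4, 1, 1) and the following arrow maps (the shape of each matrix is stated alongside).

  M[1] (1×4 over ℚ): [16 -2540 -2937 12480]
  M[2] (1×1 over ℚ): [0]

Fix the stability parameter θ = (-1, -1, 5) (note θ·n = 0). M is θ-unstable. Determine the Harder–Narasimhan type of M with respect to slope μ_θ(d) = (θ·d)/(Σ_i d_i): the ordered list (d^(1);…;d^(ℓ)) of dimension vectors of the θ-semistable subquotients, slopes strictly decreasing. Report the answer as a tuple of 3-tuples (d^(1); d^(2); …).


Via rank(M_{q-1}∘⋯∘M_p): M ≅ I[1,1]^3, I[1,2], I[3,3].
μ_θ-semistable layers: μ^(1)=5; μ^(2)=-1

((0, 0, 1); (4, 1, 0))


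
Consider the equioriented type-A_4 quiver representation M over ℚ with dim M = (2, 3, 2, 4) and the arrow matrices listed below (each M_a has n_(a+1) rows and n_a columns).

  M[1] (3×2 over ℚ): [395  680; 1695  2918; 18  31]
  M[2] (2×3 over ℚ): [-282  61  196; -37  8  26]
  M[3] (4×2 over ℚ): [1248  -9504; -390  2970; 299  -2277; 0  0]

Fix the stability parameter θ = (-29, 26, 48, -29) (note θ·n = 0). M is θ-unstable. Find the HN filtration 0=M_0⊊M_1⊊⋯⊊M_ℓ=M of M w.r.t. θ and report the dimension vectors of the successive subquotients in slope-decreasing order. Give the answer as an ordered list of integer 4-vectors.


Barcode: M ≅ I[1,3], I[1,4], I[2,2], I[4,4]^3. HN layers by μ_θ (4 steps, strictly decreasing):
  μ^(1)=48; μ^(2)=26; μ^(3)=15; μ^(4)=-29

((0, 0, 1, 0); (0, 2, 0, 0); (0, 1, 1, 1); (2, 0, 0, 3))


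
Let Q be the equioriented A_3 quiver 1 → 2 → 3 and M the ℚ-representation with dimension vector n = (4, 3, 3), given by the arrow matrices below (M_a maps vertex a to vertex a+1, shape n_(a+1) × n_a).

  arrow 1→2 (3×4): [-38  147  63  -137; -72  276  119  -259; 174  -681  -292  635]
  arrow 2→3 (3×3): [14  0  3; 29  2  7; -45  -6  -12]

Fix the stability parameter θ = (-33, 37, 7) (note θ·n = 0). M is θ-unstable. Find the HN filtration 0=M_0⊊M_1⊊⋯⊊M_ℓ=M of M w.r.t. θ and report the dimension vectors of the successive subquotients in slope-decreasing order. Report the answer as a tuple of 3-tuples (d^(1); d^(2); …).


Via rank(M_{q-1}∘⋯∘M_p): M ≅ I[1,1], I[1,2], I[1,3]^2, I[3,3].
μ_θ-semistable layers: μ^(1)=37; μ^(2)=22; μ^(3)=7; μ^(4)=-33

((0, 1, 0); (0, 2, 2); (0, 0, 1); (4, 0, 0))


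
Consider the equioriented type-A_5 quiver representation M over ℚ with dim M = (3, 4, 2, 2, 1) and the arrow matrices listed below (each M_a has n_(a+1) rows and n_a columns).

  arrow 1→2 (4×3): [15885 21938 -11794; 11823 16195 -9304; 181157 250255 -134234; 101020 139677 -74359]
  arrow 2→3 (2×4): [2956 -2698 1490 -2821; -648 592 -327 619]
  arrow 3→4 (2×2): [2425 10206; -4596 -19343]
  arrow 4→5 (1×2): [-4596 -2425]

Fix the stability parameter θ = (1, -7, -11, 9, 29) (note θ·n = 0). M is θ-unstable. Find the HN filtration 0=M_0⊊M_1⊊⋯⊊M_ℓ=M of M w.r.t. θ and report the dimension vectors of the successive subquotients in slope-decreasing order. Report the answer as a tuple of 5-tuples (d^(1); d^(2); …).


Via rank(M_{q-1}∘⋯∘M_p): M ≅ I[1,2], I[1,4], I[1,5], I[2,2].
μ_θ-semistable layers: μ^(1)=29; μ^(2)=9; μ^(3)=-3; μ^(4)=-17/3; μ^(5)=-7

((0, 0, 0, 0, 1); (0, 0, 0, 2, 0); (1, 1, 0, 0, 0); (2, 2, 2, 0, 0); (0, 1, 0, 0, 0))


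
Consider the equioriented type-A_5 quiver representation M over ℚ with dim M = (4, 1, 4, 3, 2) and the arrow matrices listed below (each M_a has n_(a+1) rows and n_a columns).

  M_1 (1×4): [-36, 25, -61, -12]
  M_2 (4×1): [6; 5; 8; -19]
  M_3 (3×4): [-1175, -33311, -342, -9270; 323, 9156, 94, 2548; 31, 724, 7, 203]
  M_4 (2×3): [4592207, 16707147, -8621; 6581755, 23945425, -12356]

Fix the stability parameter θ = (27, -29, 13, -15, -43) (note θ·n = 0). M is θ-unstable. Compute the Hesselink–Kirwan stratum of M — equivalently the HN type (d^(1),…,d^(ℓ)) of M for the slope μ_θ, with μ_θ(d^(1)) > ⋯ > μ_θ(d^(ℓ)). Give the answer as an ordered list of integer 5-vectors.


Interval decomposition of M: I[1,1]^3, I[1,5], I[3,3], I[3,4], I[3,5].
HN type (ℓ=5): μ^(1)=27; μ^(2)=13; μ^(3)=-1; μ^(4)=-47/5; μ^(5)=-15

((3, 0, 0, 0, 0); (0, 0, 1, 0, 0); (0, 0, 1, 1, 0); (1, 1, 1, 1, 1); (0, 0, 1, 1, 1))


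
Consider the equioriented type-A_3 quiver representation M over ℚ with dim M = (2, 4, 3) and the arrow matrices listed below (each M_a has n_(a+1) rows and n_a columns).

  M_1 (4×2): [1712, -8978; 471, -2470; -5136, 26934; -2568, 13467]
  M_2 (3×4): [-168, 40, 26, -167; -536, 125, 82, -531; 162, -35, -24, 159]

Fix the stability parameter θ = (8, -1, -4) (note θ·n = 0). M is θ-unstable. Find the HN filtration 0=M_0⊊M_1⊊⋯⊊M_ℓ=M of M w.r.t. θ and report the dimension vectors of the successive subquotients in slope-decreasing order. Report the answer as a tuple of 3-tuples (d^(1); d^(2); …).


Barcode: M ≅ I[1,3]^2, I[2,2], I[2,3]. HN layers by μ_θ (3 steps, strictly decreasing):
  μ^(1)=1; μ^(2)=-1; μ^(3)=-5/2

((2, 2, 2); (0, 1, 0); (0, 1, 1))


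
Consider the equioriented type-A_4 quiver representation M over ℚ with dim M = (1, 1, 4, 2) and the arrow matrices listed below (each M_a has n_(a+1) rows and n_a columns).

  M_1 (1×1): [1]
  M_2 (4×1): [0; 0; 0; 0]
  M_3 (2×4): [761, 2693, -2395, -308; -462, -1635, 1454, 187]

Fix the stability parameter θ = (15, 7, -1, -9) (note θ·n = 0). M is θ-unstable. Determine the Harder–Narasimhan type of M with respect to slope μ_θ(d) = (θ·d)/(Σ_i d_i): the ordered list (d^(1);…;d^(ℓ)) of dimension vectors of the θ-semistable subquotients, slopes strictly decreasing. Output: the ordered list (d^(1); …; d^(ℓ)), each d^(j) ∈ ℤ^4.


Via rank(M_{q-1}∘⋯∘M_p): M ≅ I[1,2], I[3,3]^2, I[3,4]^2.
μ_θ-semistable layers: μ^(1)=11; μ^(2)=-1; μ^(3)=-5

((1, 1, 0, 0); (0, 0, 2, 0); (0, 0, 2, 2))


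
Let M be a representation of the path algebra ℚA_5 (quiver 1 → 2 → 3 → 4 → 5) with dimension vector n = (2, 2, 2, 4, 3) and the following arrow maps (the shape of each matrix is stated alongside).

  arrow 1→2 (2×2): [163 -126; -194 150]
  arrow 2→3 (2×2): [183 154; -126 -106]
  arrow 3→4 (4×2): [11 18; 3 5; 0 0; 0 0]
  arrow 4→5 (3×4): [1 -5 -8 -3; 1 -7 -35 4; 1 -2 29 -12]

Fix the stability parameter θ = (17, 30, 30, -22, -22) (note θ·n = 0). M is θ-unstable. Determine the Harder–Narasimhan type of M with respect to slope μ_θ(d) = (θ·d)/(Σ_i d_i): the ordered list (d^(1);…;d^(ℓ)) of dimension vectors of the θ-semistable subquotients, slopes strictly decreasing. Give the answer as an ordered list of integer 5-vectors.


Interval decomposition of M: I[1,5]^2, I[4,4], I[4,5].
HN type (ℓ=2): μ^(1)=33/5; μ^(2)=-22

((2, 2, 2, 2, 2); (0, 0, 0, 2, 1))


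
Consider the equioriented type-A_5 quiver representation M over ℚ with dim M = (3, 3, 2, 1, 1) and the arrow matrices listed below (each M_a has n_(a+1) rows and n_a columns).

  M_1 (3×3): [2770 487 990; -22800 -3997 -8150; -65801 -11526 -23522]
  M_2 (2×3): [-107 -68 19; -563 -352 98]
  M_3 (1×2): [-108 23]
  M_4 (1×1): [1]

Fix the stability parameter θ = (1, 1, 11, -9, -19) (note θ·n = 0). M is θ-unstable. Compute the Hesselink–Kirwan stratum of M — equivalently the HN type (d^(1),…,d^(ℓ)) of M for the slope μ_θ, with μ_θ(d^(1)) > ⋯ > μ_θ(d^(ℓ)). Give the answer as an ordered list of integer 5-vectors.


Interval decomposition of M: I[1,1], I[1,3], I[1,5], I[2,2].
HN type (ℓ=3): μ^(1)=11; μ^(2)=1; μ^(3)=-3

((0, 0, 1, 0, 0); (2, 2, 0, 0, 0); (1, 1, 1, 1, 1))


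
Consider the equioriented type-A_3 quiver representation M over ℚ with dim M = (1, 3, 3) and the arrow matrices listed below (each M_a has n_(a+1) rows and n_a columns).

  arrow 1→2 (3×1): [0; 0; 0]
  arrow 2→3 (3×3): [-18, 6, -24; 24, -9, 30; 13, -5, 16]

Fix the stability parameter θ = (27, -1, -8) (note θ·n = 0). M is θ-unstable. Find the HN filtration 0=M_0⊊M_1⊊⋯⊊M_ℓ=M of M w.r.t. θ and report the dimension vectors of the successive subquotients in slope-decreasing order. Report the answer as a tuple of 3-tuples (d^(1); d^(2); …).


Barcode: M ≅ I[1,1], I[2,2], I[2,3]^2, I[3,3]. HN layers by μ_θ (4 steps, strictly decreasing):
  μ^(1)=27; μ^(2)=-1; μ^(3)=-9/2; μ^(4)=-8

((1, 0, 0); (0, 1, 0); (0, 2, 2); (0, 0, 1))


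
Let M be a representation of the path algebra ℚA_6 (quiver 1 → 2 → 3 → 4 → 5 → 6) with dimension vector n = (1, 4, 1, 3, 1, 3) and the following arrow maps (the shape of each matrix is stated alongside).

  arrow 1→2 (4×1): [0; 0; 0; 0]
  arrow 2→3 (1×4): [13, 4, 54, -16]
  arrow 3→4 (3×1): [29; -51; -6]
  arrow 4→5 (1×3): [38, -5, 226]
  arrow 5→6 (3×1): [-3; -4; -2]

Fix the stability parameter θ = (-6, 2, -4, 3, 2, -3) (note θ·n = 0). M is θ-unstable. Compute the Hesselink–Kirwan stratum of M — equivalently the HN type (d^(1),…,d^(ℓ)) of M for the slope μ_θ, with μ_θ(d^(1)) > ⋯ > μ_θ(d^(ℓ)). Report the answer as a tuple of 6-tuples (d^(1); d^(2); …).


Barcode: M ≅ I[1,1], I[2,2]^3, I[2,6], I[4,4]^2, I[6,6]^2. HN layers by μ_θ (6 steps, strictly decreasing):
  μ^(1)=3; μ^(2)=2; μ^(3)=2/3; μ^(4)=-1; μ^(5)=-3; μ^(6)=-6

((0, 0, 0, 2, 0, 0); (0, 3, 0, 0, 0, 0); (0, 0, 0, 1, 1, 1); (0, 1, 1, 0, 0, 0); (0, 0, 0, 0, 0, 2); (1, 0, 0, 0, 0, 0))


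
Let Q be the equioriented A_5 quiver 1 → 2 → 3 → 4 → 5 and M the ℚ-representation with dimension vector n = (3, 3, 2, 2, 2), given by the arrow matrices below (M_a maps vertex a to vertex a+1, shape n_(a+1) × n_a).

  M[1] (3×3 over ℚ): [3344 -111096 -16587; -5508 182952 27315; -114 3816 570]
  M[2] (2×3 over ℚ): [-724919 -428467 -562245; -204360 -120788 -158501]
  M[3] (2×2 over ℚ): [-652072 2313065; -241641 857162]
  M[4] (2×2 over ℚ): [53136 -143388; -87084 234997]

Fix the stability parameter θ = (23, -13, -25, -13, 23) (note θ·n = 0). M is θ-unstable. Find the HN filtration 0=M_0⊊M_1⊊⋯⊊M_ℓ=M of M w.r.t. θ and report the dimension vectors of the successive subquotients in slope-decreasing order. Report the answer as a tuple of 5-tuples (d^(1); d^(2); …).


Interval decomposition of M: I[1,1], I[1,4], I[1,5], I[2,2], I[5,5].
HN type (ℓ=3): μ^(1)=23; μ^(2)=-7; μ^(3)=-13

((1, 0, 0, 0, 2); (2, 2, 2, 2, 0); (0, 1, 0, 0, 0))


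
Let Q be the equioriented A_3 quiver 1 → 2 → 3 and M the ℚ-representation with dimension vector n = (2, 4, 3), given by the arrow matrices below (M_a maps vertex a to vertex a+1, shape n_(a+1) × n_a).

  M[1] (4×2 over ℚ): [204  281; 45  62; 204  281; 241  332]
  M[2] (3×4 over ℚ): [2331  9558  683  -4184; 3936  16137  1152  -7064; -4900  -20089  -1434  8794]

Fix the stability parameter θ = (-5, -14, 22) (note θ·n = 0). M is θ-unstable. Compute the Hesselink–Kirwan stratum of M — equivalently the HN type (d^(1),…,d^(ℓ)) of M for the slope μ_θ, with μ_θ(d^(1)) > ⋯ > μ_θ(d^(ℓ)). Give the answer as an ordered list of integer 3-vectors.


Interval decomposition of M: I[1,3]^2, I[2,2], I[2,3].
HN type (ℓ=3): μ^(1)=22; μ^(2)=-19/2; μ^(3)=-14

((0, 0, 3); (2, 2, 0); (0, 2, 0))


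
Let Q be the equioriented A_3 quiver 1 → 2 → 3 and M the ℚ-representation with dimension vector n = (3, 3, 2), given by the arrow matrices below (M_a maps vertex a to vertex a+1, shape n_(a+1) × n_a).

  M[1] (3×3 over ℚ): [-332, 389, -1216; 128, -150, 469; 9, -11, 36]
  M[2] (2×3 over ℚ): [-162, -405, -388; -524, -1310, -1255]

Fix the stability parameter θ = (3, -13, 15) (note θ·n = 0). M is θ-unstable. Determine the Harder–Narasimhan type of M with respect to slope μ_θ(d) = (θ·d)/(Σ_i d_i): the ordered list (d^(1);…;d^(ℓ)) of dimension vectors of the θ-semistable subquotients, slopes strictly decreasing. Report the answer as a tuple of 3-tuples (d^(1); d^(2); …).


Barcode: M ≅ I[1,2], I[1,3]^2. HN layers by μ_θ (2 steps, strictly decreasing):
  μ^(1)=15; μ^(2)=-5

((0, 0, 2); (3, 3, 0))


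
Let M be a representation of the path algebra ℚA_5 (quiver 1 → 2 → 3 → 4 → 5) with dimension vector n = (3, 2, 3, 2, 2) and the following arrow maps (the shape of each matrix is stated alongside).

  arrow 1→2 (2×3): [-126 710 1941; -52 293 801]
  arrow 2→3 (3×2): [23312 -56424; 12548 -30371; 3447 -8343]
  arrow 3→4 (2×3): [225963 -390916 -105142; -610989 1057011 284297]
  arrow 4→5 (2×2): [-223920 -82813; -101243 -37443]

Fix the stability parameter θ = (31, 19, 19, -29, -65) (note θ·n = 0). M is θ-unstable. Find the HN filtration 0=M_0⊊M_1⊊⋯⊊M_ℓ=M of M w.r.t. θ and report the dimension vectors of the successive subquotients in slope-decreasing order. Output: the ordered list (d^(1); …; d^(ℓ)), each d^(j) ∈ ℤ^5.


Interval decomposition of M: I[1,1], I[1,5]^2, I[3,3].
HN type (ℓ=3): μ^(1)=31; μ^(2)=19; μ^(3)=-5

((1, 0, 0, 0, 0); (0, 0, 1, 0, 0); (2, 2, 2, 2, 2))
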